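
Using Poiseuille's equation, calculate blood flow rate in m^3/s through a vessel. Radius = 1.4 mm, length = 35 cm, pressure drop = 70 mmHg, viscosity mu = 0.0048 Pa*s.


Q = pi*r^4*dP / (8*mu*L)
r = 0.0014 m, L = 0.35 m
dP = 70 mmHg = 9332.54 Pa
Q = 8.3804e-06 m^3/s


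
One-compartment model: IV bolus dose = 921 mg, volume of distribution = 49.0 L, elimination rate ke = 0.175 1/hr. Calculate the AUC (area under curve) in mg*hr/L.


C0 = Dose/Vd = 921/49.0 = 18.7959 mg/L
AUC = C0/ke = 18.7959/0.175
AUC = 107.4 mg*hr/L


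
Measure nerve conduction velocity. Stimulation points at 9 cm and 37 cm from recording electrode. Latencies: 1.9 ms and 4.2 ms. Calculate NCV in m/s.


Distance = (37 - 9) / 100 = 0.28 m
dt = (4.2 - 1.9) / 1000 = 0.0023 s
NCV = dist / dt = 121.7 m/s


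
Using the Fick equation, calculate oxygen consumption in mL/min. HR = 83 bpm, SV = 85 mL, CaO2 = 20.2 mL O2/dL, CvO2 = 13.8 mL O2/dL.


CO = HR*SV = 83*85/1000 = 7.055 L/min
a-v O2 diff = 20.2 - 13.8 = 6.4 mL/dL
VO2 = CO * (CaO2-CvO2) * 10 dL/L
VO2 = 7.055 * 6.4 * 10
VO2 = 451.5 mL/min


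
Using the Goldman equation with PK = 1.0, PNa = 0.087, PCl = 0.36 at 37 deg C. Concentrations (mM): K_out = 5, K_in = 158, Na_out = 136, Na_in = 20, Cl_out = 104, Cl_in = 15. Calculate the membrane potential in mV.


Vm = (RT/F)*ln((PK*Ko + PNa*Nao + PCl*Cli)/(PK*Ki + PNa*Nai + PCl*Clo))
Numer = 22.232, Denom = 197.18
Vm = -58.33 mV


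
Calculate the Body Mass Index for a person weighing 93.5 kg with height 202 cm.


BMI = weight / height^2
height = 202 cm = 2.02 m
BMI = 93.5 / 2.02^2
BMI = 22.91 kg/m^2


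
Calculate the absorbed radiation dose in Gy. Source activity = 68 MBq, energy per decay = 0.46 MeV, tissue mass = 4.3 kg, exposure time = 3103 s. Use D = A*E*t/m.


A = 68 MBq = 6.8000e+07 Bq
E = 0.46 MeV = 7.3692e-14 J
D = A*E*t/m = 6.8000e+07*7.3692e-14*3103/4.3
D = 0.003616 Gy


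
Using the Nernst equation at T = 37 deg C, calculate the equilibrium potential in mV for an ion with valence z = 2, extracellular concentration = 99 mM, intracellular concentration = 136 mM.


E = (RT/(zF)) * ln(C_out/C_in)
T = 37 + 273.15 = 310.15 K
E = (8.314 * 310.15 / (2 * 96485)) * ln(99/136)
E = -4.243 mV


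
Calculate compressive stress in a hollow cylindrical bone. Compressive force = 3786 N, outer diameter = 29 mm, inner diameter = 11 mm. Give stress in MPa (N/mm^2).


A = pi*(r_o^2 - r_i^2)
r_o = 14.5 mm, r_i = 5.5 mm
A = 565.487 mm^2
sigma = F/A = 3786 / 565.487
sigma = 6.695 MPa


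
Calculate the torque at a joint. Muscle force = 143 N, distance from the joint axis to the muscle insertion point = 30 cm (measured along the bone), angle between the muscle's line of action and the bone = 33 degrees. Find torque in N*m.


Torque = F * d * sin(theta)   (moment arm = d*sin(theta))
d = 30 cm = 0.3 m
Torque = 143 * 0.3 * sin(33)
Torque = 23.37 N*m


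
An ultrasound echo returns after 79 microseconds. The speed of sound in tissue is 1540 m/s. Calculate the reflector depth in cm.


depth = c * t / 2
t = 79 us = 7.9000e-05 s
depth = 1540 * 7.9000e-05 / 2
depth = 0.06083 m = 6.083 cm


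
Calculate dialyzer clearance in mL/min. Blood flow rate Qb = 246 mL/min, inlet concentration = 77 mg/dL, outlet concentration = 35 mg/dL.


K = Qb * (Cb_in - Cb_out) / Cb_in
K = 246 * (77 - 35) / 77
K = 134.2 mL/min


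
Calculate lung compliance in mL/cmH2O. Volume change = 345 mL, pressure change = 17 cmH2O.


C = dV / dP
C = 345 / 17
C = 20.29 mL/cmH2O


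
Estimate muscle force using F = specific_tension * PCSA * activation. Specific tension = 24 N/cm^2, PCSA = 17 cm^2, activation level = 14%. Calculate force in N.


F = sigma * PCSA * activation
F = 24 * 17 * 0.14
F = 57.12 N


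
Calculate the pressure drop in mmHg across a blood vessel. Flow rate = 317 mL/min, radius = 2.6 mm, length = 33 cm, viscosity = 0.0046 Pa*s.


dP = 8*mu*L*Q / (pi*r^4)
Q = 317 mL/min = 5.28333e-06 m^3/s
dP = 446.916 Pa = 446.916 / 133.322 mmHg = 3.352 mmHg


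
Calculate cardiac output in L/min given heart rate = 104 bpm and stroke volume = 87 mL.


CO = HR * SV
CO = 104 * 87 / 1000
CO = 9.048 L/min


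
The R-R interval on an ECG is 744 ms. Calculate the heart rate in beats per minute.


HR = 60 / RR_interval(s)
RR = 744 ms = 0.744 s
HR = 60 / 0.744 = 80.65 bpm


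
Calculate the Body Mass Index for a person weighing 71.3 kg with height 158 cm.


BMI = weight / height^2
height = 158 cm = 1.58 m
BMI = 71.3 / 1.58^2
BMI = 28.56 kg/m^2


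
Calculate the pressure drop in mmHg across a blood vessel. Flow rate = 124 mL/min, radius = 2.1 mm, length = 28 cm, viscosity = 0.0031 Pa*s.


dP = 8*mu*L*Q / (pi*r^4)
Q = 124 mL/min = 2.06667e-06 m^3/s
dP = 234.884 Pa = 234.884 / 133.322 mmHg = 1.762 mmHg


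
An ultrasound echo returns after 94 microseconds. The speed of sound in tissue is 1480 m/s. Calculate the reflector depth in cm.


depth = c * t / 2
t = 94 us = 9.4000e-05 s
depth = 1480 * 9.4000e-05 / 2
depth = 0.06956 m = 6.956 cm


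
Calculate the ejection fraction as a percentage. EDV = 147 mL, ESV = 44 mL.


SV = EDV - ESV = 147 - 44 = 103 mL
EF = SV/EDV * 100 = 103/147 * 100
EF = 70.07%


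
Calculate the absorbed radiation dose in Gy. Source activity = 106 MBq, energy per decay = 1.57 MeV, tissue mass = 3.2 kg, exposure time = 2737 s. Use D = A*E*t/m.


A = 106 MBq = 1.0600e+08 Bq
E = 1.57 MeV = 2.51514e-13 J
D = A*E*t/m = 1.0600e+08*2.51514e-13*2737/3.2
D = 0.0228 Gy


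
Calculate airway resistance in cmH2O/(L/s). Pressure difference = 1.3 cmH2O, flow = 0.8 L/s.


R = dP / flow
R = 1.3 / 0.8
R = 1.625 cmH2O/(L/s)


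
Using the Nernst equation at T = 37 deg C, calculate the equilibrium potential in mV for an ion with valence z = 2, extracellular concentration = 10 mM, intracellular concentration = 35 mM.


E = (RT/(zF)) * ln(C_out/C_in)
T = 37 + 273.15 = 310.15 K
E = (8.314 * 310.15 / (2 * 96485)) * ln(10/35)
E = -16.74 mV


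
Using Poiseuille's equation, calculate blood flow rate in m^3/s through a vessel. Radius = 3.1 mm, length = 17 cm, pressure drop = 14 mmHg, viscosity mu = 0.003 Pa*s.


Q = pi*r^4*dP / (8*mu*L)
r = 0.0031 m, L = 0.17 m
dP = 14 mmHg = 1866.508 Pa
Q = 1.3273e-04 m^3/s


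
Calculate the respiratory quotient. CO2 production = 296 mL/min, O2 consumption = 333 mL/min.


RQ = VCO2 / VO2
RQ = 296 / 333
RQ = 0.8889


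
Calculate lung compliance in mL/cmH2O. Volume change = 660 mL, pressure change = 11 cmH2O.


C = dV / dP
C = 660 / 11
C = 60 mL/cmH2O


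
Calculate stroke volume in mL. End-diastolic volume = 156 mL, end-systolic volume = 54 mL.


SV = EDV - ESV
SV = 156 - 54
SV = 102 mL


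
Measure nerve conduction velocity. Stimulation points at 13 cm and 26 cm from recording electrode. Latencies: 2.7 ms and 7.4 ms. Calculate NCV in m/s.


Distance = (26 - 13) / 100 = 0.13 m
dt = (7.4 - 2.7) / 1000 = 0.0047 s
NCV = dist / dt = 27.66 m/s


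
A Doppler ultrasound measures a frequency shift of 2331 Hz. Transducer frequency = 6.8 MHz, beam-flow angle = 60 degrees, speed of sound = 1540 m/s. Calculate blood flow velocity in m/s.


v = fd * c / (2 * f0 * cos(theta))
v = 2331 * 1540 / (2 * 6.8000e+06 * cos(60))
v = 0.5279 m/s


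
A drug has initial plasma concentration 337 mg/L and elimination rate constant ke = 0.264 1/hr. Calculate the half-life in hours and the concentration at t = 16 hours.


t_half = ln(2) / ke = 0.693147 / 0.264 = 2.626 hr
C(t) = C0 * exp(-ke*t) = 337 * exp(-0.264*16)
C(16) = 4.934 mg/L


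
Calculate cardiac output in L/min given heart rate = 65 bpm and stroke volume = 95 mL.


CO = HR * SV
CO = 65 * 95 / 1000
CO = 6.175 L/min


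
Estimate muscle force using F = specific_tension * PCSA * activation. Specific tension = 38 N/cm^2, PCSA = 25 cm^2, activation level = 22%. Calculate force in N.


F = sigma * PCSA * activation
F = 38 * 25 * 0.22
F = 209 N


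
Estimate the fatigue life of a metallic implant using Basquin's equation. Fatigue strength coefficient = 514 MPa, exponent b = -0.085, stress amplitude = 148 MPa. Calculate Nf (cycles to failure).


sigma_a = sigma_f' * (2Nf)^b
2Nf = (sigma_a/sigma_f')^(1/b)
2Nf = (148/514)^(1/-0.085)
2Nf = 2297169.2
Nf = 1.1486e+06


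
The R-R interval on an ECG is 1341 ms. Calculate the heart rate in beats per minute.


HR = 60 / RR_interval(s)
RR = 1341 ms = 1.341 s
HR = 60 / 1.341 = 44.74 bpm


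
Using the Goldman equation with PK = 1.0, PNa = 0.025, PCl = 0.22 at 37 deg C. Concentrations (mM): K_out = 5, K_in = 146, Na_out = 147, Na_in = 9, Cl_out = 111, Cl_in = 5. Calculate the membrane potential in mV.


Vm = (RT/F)*ln((PK*Ko + PNa*Nao + PCl*Cli)/(PK*Ki + PNa*Nai + PCl*Clo))
Numer = 9.775, Denom = 170.645
Vm = -76.43 mV


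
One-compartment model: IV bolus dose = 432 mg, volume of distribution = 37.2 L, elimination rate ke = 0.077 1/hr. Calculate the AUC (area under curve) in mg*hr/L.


C0 = Dose/Vd = 432/37.2 = 11.6129 mg/L
AUC = C0/ke = 11.6129/0.077
AUC = 150.8 mg*hr/L


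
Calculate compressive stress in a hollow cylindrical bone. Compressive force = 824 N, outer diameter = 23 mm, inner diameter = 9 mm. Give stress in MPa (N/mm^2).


A = pi*(r_o^2 - r_i^2)
r_o = 11.5 mm, r_i = 4.5 mm
A = 351.858 mm^2
sigma = F/A = 824 / 351.858
sigma = 2.342 MPa


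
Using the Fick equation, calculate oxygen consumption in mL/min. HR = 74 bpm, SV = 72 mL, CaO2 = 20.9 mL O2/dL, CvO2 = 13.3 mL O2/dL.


CO = HR*SV = 74*72/1000 = 5.328 L/min
a-v O2 diff = 20.9 - 13.3 = 7.6 mL/dL
VO2 = CO * (CaO2-CvO2) * 10 dL/L
VO2 = 5.328 * 7.6 * 10
VO2 = 404.9 mL/min


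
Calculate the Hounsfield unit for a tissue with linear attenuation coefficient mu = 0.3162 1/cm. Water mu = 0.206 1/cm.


HU = ((mu_tissue - mu_water) / mu_water) * 1000
HU = ((0.3162 - 0.206) / 0.206) * 1000
HU = 535


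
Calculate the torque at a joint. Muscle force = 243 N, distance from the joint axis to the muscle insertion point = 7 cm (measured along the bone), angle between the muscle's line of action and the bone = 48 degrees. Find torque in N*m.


Torque = F * d * sin(theta)   (moment arm = d*sin(theta))
d = 7 cm = 0.07 m
Torque = 243 * 0.07 * sin(48)
Torque = 12.64 N*m


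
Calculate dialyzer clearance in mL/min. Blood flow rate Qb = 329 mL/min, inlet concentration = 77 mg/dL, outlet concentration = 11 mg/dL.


K = Qb * (Cb_in - Cb_out) / Cb_in
K = 329 * (77 - 11) / 77
K = 282 mL/min


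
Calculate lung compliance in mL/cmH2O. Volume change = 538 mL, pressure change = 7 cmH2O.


C = dV / dP
C = 538 / 7
C = 76.86 mL/cmH2O


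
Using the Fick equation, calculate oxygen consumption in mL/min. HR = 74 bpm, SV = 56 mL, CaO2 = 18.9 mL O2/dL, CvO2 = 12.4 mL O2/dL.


CO = HR*SV = 74*56/1000 = 4.144 L/min
a-v O2 diff = 18.9 - 12.4 = 6.5 mL/dL
VO2 = CO * (CaO2-CvO2) * 10 dL/L
VO2 = 4.144 * 6.5 * 10
VO2 = 269.4 mL/min


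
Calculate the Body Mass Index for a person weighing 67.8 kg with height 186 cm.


BMI = weight / height^2
height = 186 cm = 1.86 m
BMI = 67.8 / 1.86^2
BMI = 19.6 kg/m^2


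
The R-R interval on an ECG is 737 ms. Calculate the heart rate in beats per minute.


HR = 60 / RR_interval(s)
RR = 737 ms = 0.737 s
HR = 60 / 0.737 = 81.41 bpm


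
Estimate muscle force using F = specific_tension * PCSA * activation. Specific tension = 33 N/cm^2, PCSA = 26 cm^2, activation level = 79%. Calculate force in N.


F = sigma * PCSA * activation
F = 33 * 26 * 0.79
F = 677.8 N


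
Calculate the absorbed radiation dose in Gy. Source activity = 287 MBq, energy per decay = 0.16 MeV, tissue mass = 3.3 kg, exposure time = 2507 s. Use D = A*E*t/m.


A = 287 MBq = 2.8700e+08 Bq
E = 0.16 MeV = 2.5632e-14 J
D = A*E*t/m = 2.8700e+08*2.5632e-14*2507/3.3
D = 0.005589 Gy


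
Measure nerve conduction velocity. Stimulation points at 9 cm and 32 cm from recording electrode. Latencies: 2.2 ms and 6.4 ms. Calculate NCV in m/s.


Distance = (32 - 9) / 100 = 0.23 m
dt = (6.4 - 2.2) / 1000 = 0.0042 s
NCV = dist / dt = 54.76 m/s


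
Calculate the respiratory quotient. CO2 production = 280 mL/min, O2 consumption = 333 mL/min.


RQ = VCO2 / VO2
RQ = 280 / 333
RQ = 0.8408


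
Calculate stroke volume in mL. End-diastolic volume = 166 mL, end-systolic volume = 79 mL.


SV = EDV - ESV
SV = 166 - 79
SV = 87 mL


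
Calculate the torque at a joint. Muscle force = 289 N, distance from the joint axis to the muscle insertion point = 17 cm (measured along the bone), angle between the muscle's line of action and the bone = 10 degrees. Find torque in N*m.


Torque = F * d * sin(theta)   (moment arm = d*sin(theta))
d = 17 cm = 0.17 m
Torque = 289 * 0.17 * sin(10)
Torque = 8.531 N*m


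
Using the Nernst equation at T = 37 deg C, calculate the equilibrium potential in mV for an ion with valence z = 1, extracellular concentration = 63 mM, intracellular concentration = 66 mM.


E = (RT/(zF)) * ln(C_out/C_in)
T = 37 + 273.15 = 310.15 K
E = (8.314 * 310.15 / (1 * 96485)) * ln(63/66)
E = -1.243 mV


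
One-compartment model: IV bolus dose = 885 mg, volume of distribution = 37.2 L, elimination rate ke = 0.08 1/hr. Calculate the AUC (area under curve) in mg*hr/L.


C0 = Dose/Vd = 885/37.2 = 23.7903 mg/L
AUC = C0/ke = 23.7903/0.08
AUC = 297.4 mg*hr/L


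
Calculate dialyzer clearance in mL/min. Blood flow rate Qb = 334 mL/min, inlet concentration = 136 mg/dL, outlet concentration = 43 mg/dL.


K = Qb * (Cb_in - Cb_out) / Cb_in
K = 334 * (136 - 43) / 136
K = 228.4 mL/min


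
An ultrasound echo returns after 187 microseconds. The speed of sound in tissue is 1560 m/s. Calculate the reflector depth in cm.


depth = c * t / 2
t = 187 us = 1.8700e-04 s
depth = 1560 * 1.8700e-04 / 2
depth = 0.14586 m = 14.586 cm


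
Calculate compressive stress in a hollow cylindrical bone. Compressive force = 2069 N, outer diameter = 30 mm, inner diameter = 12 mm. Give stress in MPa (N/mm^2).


A = pi*(r_o^2 - r_i^2)
r_o = 15 mm, r_i = 6 mm
A = 593.761 mm^2
sigma = F/A = 2069 / 593.761
sigma = 3.485 MPa


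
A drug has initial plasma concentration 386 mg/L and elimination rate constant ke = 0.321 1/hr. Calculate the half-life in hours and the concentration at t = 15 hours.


t_half = ln(2) / ke = 0.693147 / 0.321 = 2.159 hr
C(t) = C0 * exp(-ke*t) = 386 * exp(-0.321*15)
C(15) = 3.129 mg/L


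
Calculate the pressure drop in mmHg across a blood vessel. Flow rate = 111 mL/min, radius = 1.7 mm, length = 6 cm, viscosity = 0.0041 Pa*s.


dP = 8*mu*L*Q / (pi*r^4)
Q = 111 mL/min = 1.85e-06 m^3/s
dP = 138.756 Pa = 138.756 / 133.322 mmHg = 1.041 mmHg


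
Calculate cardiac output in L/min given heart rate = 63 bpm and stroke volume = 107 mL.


CO = HR * SV
CO = 63 * 107 / 1000
CO = 6.741 L/min


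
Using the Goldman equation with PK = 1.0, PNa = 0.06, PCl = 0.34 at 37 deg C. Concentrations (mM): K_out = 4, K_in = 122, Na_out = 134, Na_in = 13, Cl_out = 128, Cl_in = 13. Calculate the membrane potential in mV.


Vm = (RT/F)*ln((PK*Ko + PNa*Nao + PCl*Cli)/(PK*Ki + PNa*Nai + PCl*Clo))
Numer = 16.46, Denom = 166.3
Vm = -61.81 mV


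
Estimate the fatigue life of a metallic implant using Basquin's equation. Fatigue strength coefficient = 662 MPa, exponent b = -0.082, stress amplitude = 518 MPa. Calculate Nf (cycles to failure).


sigma_a = sigma_f' * (2Nf)^b
2Nf = (sigma_a/sigma_f')^(1/b)
2Nf = (518/662)^(1/-0.082)
2Nf = 19.912452
Nf = 9.956


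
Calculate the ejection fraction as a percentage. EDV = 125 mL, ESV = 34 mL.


SV = EDV - ESV = 125 - 34 = 91 mL
EF = SV/EDV * 100 = 91/125 * 100
EF = 72.8%


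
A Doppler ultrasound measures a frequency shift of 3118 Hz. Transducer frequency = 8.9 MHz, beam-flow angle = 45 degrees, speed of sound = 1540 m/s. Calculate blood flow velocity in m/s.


v = fd * c / (2 * f0 * cos(theta))
v = 3118 * 1540 / (2 * 8.9000e+06 * cos(45))
v = 0.3815 m/s


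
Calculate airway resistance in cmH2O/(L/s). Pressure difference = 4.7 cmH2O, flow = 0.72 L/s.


R = dP / flow
R = 4.7 / 0.72
R = 6.528 cmH2O/(L/s)


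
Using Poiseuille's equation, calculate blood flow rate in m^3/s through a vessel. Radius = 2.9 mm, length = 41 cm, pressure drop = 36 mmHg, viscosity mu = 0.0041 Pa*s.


Q = pi*r^4*dP / (8*mu*L)
r = 0.0029 m, L = 0.41 m
dP = 36 mmHg = 4799.592 Pa
Q = 7.9303e-05 m^3/s


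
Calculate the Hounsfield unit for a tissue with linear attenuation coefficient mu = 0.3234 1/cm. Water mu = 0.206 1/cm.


HU = ((mu_tissue - mu_water) / mu_water) * 1000
HU = ((0.3234 - 0.206) / 0.206) * 1000
HU = 569.9


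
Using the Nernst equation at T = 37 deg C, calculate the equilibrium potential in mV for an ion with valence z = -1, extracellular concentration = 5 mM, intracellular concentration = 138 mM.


E = (RT/(zF)) * ln(C_out/C_in)
T = 37 + 273.15 = 310.15 K
E = (8.314 * 310.15 / (-1 * 96485)) * ln(5/138)
E = 88.67 mV


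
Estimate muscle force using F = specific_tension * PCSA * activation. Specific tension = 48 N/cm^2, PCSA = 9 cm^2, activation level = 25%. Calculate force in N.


F = sigma * PCSA * activation
F = 48 * 9 * 0.25
F = 108 N


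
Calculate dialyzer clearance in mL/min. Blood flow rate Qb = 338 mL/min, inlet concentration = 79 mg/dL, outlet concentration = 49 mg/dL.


K = Qb * (Cb_in - Cb_out) / Cb_in
K = 338 * (79 - 49) / 79
K = 128.4 mL/min


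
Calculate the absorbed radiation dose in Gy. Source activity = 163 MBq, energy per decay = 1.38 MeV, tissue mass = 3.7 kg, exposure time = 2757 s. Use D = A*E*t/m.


A = 163 MBq = 1.6300e+08 Bq
E = 1.38 MeV = 2.21076e-13 J
D = A*E*t/m = 1.6300e+08*2.21076e-13*2757/3.7
D = 0.02685 Gy


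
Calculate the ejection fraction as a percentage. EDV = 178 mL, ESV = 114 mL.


SV = EDV - ESV = 178 - 114 = 64 mL
EF = SV/EDV * 100 = 64/178 * 100
EF = 35.96%


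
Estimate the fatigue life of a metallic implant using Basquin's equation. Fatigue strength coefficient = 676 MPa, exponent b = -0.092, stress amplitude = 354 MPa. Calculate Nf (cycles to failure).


sigma_a = sigma_f' * (2Nf)^b
2Nf = (sigma_a/sigma_f')^(1/b)
2Nf = (354/676)^(1/-0.092)
2Nf = 1131.7043
Nf = 565.9


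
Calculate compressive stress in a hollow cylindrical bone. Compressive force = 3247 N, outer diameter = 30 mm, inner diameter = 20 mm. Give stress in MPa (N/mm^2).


A = pi*(r_o^2 - r_i^2)
r_o = 15 mm, r_i = 10 mm
A = 392.699 mm^2
sigma = F/A = 3247 / 392.699
sigma = 8.268 MPa


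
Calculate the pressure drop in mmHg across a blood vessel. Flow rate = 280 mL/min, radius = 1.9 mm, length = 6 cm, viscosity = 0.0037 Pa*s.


dP = 8*mu*L*Q / (pi*r^4)
Q = 280 mL/min = 4.66667e-06 m^3/s
dP = 202.435 Pa = 202.435 / 133.322 mmHg = 1.518 mmHg


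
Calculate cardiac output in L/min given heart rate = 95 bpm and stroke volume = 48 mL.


CO = HR * SV
CO = 95 * 48 / 1000
CO = 4.56 L/min


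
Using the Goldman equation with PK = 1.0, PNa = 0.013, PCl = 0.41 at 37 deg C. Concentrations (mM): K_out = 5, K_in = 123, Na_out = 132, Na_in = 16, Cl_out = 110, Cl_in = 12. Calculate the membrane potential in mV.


Vm = (RT/F)*ln((PK*Ko + PNa*Nao + PCl*Cli)/(PK*Ki + PNa*Nai + PCl*Clo))
Numer = 11.636, Denom = 168.308
Vm = -71.4 mV


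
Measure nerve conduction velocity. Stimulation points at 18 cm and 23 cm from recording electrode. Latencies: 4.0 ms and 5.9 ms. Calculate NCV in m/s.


Distance = (23 - 18) / 100 = 0.05 m
dt = (5.9 - 4.0) / 1000 = 0.0019 s
NCV = dist / dt = 26.32 m/s


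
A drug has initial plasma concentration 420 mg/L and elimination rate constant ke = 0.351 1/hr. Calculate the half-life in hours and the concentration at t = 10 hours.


t_half = ln(2) / ke = 0.693147 / 0.351 = 1.975 hr
C(t) = C0 * exp(-ke*t) = 420 * exp(-0.351*10)
C(10) = 12.56 mg/L


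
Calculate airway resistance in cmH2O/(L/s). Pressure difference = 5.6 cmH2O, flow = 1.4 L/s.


R = dP / flow
R = 5.6 / 1.4
R = 4 cmH2O/(L/s)


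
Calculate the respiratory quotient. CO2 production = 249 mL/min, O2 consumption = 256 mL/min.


RQ = VCO2 / VO2
RQ = 249 / 256
RQ = 0.9727


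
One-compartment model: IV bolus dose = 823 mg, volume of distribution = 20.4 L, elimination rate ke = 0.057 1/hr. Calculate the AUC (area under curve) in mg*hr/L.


C0 = Dose/Vd = 823/20.4 = 40.3431 mg/L
AUC = C0/ke = 40.3431/0.057
AUC = 707.8 mg*hr/L


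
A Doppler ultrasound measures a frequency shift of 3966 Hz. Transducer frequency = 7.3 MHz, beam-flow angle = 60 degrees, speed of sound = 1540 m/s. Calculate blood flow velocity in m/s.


v = fd * c / (2 * f0 * cos(theta))
v = 3966 * 1540 / (2 * 7.3000e+06 * cos(60))
v = 0.8367 m/s


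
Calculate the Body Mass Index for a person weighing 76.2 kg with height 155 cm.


BMI = weight / height^2
height = 155 cm = 1.55 m
BMI = 76.2 / 1.55^2
BMI = 31.72 kg/m^2


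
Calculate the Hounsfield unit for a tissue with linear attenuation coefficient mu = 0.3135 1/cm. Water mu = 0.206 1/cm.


HU = ((mu_tissue - mu_water) / mu_water) * 1000
HU = ((0.3135 - 0.206) / 0.206) * 1000
HU = 521.8


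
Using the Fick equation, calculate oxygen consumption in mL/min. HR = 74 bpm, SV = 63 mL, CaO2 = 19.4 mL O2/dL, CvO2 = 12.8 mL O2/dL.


CO = HR*SV = 74*63/1000 = 4.662 L/min
a-v O2 diff = 19.4 - 12.8 = 6.6 mL/dL
VO2 = CO * (CaO2-CvO2) * 10 dL/L
VO2 = 4.662 * 6.6 * 10
VO2 = 307.7 mL/min


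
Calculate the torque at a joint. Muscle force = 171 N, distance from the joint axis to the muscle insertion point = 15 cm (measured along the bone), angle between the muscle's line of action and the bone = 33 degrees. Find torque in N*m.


Torque = F * d * sin(theta)   (moment arm = d*sin(theta))
d = 15 cm = 0.15 m
Torque = 171 * 0.15 * sin(33)
Torque = 13.97 N*m


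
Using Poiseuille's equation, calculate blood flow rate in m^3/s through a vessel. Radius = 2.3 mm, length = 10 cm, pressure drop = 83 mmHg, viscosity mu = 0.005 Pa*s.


Q = pi*r^4*dP / (8*mu*L)
r = 0.0023 m, L = 0.1 m
dP = 83 mmHg = 11065.726 Pa
Q = 2.4321e-04 m^3/s


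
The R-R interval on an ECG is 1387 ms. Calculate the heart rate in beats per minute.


HR = 60 / RR_interval(s)
RR = 1387 ms = 1.387 s
HR = 60 / 1.387 = 43.26 bpm


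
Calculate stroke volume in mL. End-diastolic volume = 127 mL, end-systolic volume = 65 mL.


SV = EDV - ESV
SV = 127 - 65
SV = 62 mL


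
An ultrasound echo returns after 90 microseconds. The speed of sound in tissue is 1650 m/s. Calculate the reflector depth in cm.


depth = c * t / 2
t = 90 us = 9.0000e-05 s
depth = 1650 * 9.0000e-05 / 2
depth = 0.07425 m = 7.425 cm


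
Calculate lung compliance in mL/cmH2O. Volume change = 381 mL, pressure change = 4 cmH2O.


C = dV / dP
C = 381 / 4
C = 95.25 mL/cmH2O


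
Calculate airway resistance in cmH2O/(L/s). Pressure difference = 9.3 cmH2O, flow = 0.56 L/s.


R = dP / flow
R = 9.3 / 0.56
R = 16.61 cmH2O/(L/s)


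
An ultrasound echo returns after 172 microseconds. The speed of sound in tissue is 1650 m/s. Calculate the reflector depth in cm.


depth = c * t / 2
t = 172 us = 1.7200e-04 s
depth = 1650 * 1.7200e-04 / 2
depth = 0.1419 m = 14.19 cm


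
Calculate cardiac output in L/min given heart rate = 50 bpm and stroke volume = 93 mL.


CO = HR * SV
CO = 50 * 93 / 1000
CO = 4.65 L/min


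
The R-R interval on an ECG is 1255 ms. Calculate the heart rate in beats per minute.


HR = 60 / RR_interval(s)
RR = 1255 ms = 1.255 s
HR = 60 / 1.255 = 47.81 bpm


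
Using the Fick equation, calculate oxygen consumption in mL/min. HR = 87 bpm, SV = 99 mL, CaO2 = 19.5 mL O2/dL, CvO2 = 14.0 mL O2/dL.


CO = HR*SV = 87*99/1000 = 8.613 L/min
a-v O2 diff = 19.5 - 14.0 = 5.5 mL/dL
VO2 = CO * (CaO2-CvO2) * 10 dL/L
VO2 = 8.613 * 5.5 * 10
VO2 = 473.7 mL/min


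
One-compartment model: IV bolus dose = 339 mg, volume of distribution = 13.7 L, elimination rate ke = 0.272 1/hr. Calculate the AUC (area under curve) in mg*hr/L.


C0 = Dose/Vd = 339/13.7 = 24.7445 mg/L
AUC = C0/ke = 24.7445/0.272
AUC = 90.97 mg*hr/L


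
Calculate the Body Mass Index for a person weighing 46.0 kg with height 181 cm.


BMI = weight / height^2
height = 181 cm = 1.81 m
BMI = 46.0 / 1.81^2
BMI = 14.04 kg/m^2


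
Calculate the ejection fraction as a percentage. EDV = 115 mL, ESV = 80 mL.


SV = EDV - ESV = 115 - 80 = 35 mL
EF = SV/EDV * 100 = 35/115 * 100
EF = 30.43%


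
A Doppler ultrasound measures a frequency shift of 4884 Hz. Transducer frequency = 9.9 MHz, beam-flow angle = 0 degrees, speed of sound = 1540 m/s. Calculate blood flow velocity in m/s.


v = fd * c / (2 * f0 * cos(theta))
v = 4884 * 1540 / (2 * 9.9000e+06 * cos(0))
v = 0.3799 m/s


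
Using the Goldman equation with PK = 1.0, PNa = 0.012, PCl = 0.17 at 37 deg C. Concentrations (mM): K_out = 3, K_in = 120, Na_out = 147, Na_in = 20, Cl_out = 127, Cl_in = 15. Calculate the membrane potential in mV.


Vm = (RT/F)*ln((PK*Ko + PNa*Nao + PCl*Cli)/(PK*Ki + PNa*Nai + PCl*Clo))
Numer = 7.314, Denom = 141.83
Vm = -79.24 mV


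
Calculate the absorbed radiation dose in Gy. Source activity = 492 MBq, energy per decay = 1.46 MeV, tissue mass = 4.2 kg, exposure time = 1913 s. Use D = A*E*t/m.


A = 492 MBq = 4.9200e+08 Bq
E = 1.46 MeV = 2.33892e-13 J
D = A*E*t/m = 4.9200e+08*2.33892e-13*1913/4.2
D = 0.05241 Gy


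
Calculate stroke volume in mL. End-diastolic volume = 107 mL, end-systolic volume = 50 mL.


SV = EDV - ESV
SV = 107 - 50
SV = 57 mL


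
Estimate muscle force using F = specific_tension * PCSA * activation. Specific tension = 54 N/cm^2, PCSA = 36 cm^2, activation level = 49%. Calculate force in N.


F = sigma * PCSA * activation
F = 54 * 36 * 0.49
F = 952.6 N


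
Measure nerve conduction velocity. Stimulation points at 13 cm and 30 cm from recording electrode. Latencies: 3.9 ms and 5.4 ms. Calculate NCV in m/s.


Distance = (30 - 13) / 100 = 0.17 m
dt = (5.4 - 3.9) / 1000 = 0.0015 s
NCV = dist / dt = 113.3 m/s


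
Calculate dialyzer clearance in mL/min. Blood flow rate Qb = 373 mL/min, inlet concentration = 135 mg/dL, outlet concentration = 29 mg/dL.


K = Qb * (Cb_in - Cb_out) / Cb_in
K = 373 * (135 - 29) / 135
K = 292.9 mL/min


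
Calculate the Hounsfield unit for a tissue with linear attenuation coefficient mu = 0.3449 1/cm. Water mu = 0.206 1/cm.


HU = ((mu_tissue - mu_water) / mu_water) * 1000
HU = ((0.3449 - 0.206) / 0.206) * 1000
HU = 674.3


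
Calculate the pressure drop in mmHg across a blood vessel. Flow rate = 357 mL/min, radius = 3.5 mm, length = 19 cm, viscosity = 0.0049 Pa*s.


dP = 8*mu*L*Q / (pi*r^4)
Q = 357 mL/min = 5.95e-06 m^3/s
dP = 94.0015 Pa = 94.0015 / 133.322 mmHg = 0.7051 mmHg


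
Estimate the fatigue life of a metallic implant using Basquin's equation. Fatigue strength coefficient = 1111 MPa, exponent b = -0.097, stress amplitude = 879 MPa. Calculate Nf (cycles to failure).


sigma_a = sigma_f' * (2Nf)^b
2Nf = (sigma_a/sigma_f')^(1/b)
2Nf = (879/1111)^(1/-0.097)
2Nf = 11.18699
Nf = 5.593


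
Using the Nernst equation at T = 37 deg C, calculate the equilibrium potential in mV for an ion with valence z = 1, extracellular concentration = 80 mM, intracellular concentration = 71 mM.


E = (RT/(zF)) * ln(C_out/C_in)
T = 37 + 273.15 = 310.15 K
E = (8.314 * 310.15 / (1 * 96485)) * ln(80/71)
E = 3.19 mV


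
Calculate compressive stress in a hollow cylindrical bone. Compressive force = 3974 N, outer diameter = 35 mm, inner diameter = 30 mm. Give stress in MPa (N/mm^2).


A = pi*(r_o^2 - r_i^2)
r_o = 17.5 mm, r_i = 15 mm
A = 255.254 mm^2
sigma = F/A = 3974 / 255.254
sigma = 15.57 MPa


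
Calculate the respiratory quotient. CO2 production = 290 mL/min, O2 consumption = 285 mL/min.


RQ = VCO2 / VO2
RQ = 290 / 285
RQ = 1.018


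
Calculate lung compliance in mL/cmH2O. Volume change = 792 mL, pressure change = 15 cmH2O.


C = dV / dP
C = 792 / 15
C = 52.8 mL/cmH2O


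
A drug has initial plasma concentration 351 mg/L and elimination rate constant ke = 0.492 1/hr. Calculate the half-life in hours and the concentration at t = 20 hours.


t_half = ln(2) / ke = 0.693147 / 0.492 = 1.409 hr
C(t) = C0 * exp(-ke*t) = 351 * exp(-0.492*20)
C(20) = 0.0187 mg/L


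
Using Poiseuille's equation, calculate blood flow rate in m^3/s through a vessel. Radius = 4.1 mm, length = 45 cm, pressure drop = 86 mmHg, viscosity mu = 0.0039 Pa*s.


Q = pi*r^4*dP / (8*mu*L)
r = 0.0041 m, L = 0.45 m
dP = 86 mmHg = 11465.692 Pa
Q = 7.2497e-04 m^3/s


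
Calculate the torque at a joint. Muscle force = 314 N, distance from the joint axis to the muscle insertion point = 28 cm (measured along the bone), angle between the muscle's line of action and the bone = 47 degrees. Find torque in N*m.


Torque = F * d * sin(theta)   (moment arm = d*sin(theta))
d = 28 cm = 0.28 m
Torque = 314 * 0.28 * sin(47)
Torque = 64.3 N*m


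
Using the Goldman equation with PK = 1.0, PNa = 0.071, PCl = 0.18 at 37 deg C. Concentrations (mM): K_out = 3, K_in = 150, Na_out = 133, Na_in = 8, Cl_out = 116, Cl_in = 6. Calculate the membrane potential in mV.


Vm = (RT/F)*ln((PK*Ko + PNa*Nao + PCl*Cli)/(PK*Ki + PNa*Nai + PCl*Clo))
Numer = 13.523, Denom = 171.448
Vm = -67.88 mV


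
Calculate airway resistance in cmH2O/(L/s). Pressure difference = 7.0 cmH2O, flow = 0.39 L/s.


R = dP / flow
R = 7.0 / 0.39
R = 17.95 cmH2O/(L/s)


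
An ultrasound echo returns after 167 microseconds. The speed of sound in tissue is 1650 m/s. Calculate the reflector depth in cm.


depth = c * t / 2
t = 167 us = 1.6700e-04 s
depth = 1650 * 1.6700e-04 / 2
depth = 0.137775 m = 13.7775 cm


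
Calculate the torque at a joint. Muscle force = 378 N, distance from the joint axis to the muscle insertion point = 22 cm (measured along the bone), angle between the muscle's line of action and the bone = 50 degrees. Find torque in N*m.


Torque = F * d * sin(theta)   (moment arm = d*sin(theta))
d = 22 cm = 0.22 m
Torque = 378 * 0.22 * sin(50)
Torque = 63.7 N*m


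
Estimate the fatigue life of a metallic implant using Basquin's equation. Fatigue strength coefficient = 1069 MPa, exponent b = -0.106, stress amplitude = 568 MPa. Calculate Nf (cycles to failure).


sigma_a = sigma_f' * (2Nf)^b
2Nf = (sigma_a/sigma_f')^(1/b)
2Nf = (568/1069)^(1/-0.106)
2Nf = 389.80114
Nf = 194.9


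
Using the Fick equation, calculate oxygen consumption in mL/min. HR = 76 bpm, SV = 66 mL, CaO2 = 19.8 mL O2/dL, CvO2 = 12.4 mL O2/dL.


CO = HR*SV = 76*66/1000 = 5.016 L/min
a-v O2 diff = 19.8 - 12.4 = 7.4 mL/dL
VO2 = CO * (CaO2-CvO2) * 10 dL/L
VO2 = 5.016 * 7.4 * 10
VO2 = 371.2 mL/min


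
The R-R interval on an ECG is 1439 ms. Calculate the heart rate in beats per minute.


HR = 60 / RR_interval(s)
RR = 1439 ms = 1.439 s
HR = 60 / 1.439 = 41.7 bpm


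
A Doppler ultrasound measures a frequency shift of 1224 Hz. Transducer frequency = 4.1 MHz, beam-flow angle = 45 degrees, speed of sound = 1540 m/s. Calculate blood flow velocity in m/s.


v = fd * c / (2 * f0 * cos(theta))
v = 1224 * 1540 / (2 * 4.1000e+06 * cos(45))
v = 0.3251 m/s


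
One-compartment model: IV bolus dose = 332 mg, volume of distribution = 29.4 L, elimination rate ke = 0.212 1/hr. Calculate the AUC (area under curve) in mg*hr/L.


C0 = Dose/Vd = 332/29.4 = 11.2925 mg/L
AUC = C0/ke = 11.2925/0.212
AUC = 53.27 mg*hr/L


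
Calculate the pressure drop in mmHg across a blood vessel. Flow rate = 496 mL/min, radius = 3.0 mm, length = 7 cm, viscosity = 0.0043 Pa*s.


dP = 8*mu*L*Q / (pi*r^4)
Q = 496 mL/min = 8.26667e-06 m^3/s
dP = 78.2262 Pa = 78.2262 / 133.322 mmHg = 0.5867 mmHg


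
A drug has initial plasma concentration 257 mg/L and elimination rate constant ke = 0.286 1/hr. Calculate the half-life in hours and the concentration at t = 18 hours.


t_half = ln(2) / ke = 0.693147 / 0.286 = 2.424 hr
C(t) = C0 * exp(-ke*t) = 257 * exp(-0.286*18)
C(18) = 1.493 mg/L


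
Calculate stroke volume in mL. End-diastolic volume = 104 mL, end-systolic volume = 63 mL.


SV = EDV - ESV
SV = 104 - 63
SV = 41 mL


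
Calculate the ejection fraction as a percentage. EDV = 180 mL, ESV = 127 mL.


SV = EDV - ESV = 180 - 127 = 53 mL
EF = SV/EDV * 100 = 53/180 * 100
EF = 29.44%


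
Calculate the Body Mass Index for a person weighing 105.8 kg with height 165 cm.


BMI = weight / height^2
height = 165 cm = 1.65 m
BMI = 105.8 / 1.65^2
BMI = 38.86 kg/m^2


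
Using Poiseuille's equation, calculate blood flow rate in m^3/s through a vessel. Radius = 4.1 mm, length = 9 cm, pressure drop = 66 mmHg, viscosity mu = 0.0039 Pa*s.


Q = pi*r^4*dP / (8*mu*L)
r = 0.0041 m, L = 0.09 m
dP = 66 mmHg = 8799.252 Pa
Q = 0.002782 m^3/s


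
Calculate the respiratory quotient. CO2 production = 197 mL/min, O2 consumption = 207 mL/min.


RQ = VCO2 / VO2
RQ = 197 / 207
RQ = 0.9517


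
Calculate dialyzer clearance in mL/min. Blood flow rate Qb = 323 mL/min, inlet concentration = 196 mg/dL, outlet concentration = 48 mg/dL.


K = Qb * (Cb_in - Cb_out) / Cb_in
K = 323 * (196 - 48) / 196
K = 243.9 mL/min


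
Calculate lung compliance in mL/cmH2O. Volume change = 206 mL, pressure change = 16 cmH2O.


C = dV / dP
C = 206 / 16
C = 12.88 mL/cmH2O


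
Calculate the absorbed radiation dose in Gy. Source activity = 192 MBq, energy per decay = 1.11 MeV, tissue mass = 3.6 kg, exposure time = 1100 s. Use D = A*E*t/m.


A = 192 MBq = 1.9200e+08 Bq
E = 1.11 MeV = 1.77822e-13 J
D = A*E*t/m = 1.9200e+08*1.77822e-13*1100/3.6
D = 0.01043 Gy


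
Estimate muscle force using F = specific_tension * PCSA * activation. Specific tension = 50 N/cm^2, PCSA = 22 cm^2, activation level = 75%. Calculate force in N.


F = sigma * PCSA * activation
F = 50 * 22 * 0.75
F = 825 N


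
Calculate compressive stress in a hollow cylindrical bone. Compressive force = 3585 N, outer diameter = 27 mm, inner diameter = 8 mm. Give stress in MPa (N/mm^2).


A = pi*(r_o^2 - r_i^2)
r_o = 13.5 mm, r_i = 4 mm
A = 522.29 mm^2
sigma = F/A = 3585 / 522.29
sigma = 6.864 MPa


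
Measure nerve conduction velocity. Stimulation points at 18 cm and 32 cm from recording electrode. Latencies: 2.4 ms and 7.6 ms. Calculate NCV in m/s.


Distance = (32 - 18) / 100 = 0.14 m
dt = (7.6 - 2.4) / 1000 = 0.0052 s
NCV = dist / dt = 26.92 m/s


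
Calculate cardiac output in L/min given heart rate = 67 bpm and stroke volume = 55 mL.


CO = HR * SV
CO = 67 * 55 / 1000
CO = 3.685 L/min


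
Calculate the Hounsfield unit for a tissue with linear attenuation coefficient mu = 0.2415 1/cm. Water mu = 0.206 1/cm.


HU = ((mu_tissue - mu_water) / mu_water) * 1000
HU = ((0.2415 - 0.206) / 0.206) * 1000
HU = 172.3


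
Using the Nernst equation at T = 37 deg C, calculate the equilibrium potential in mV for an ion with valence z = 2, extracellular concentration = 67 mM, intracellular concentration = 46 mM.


E = (RT/(zF)) * ln(C_out/C_in)
T = 37 + 273.15 = 310.15 K
E = (8.314 * 310.15 / (2 * 96485)) * ln(67/46)
E = 5.025 mV


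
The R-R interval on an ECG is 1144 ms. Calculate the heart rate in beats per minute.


HR = 60 / RR_interval(s)
RR = 1144 ms = 1.144 s
HR = 60 / 1.144 = 52.45 bpm


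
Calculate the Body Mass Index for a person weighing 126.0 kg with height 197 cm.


BMI = weight / height^2
height = 197 cm = 1.97 m
BMI = 126.0 / 1.97^2
BMI = 32.47 kg/m^2


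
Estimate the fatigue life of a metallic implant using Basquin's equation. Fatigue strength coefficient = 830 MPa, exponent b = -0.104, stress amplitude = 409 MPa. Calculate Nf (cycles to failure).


sigma_a = sigma_f' * (2Nf)^b
2Nf = (sigma_a/sigma_f')^(1/b)
2Nf = (409/830)^(1/-0.104)
2Nf = 902.26574
Nf = 451.1


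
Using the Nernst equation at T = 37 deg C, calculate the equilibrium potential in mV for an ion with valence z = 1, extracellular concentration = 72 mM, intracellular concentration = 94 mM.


E = (RT/(zF)) * ln(C_out/C_in)
T = 37 + 273.15 = 310.15 K
E = (8.314 * 310.15 / (1 * 96485)) * ln(72/94)
E = -7.126 mV


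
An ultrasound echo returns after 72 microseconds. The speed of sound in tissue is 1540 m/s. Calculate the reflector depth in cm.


depth = c * t / 2
t = 72 us = 7.2000e-05 s
depth = 1540 * 7.2000e-05 / 2
depth = 0.05544 m = 5.544 cm


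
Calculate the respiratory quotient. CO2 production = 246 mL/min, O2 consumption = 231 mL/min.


RQ = VCO2 / VO2
RQ = 246 / 231
RQ = 1.065


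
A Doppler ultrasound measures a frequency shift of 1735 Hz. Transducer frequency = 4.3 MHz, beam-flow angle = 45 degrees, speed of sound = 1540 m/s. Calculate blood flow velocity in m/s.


v = fd * c / (2 * f0 * cos(theta))
v = 1735 * 1540 / (2 * 4.3000e+06 * cos(45))
v = 0.4394 m/s


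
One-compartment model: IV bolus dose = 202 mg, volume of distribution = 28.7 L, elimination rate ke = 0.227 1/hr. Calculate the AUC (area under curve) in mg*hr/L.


C0 = Dose/Vd = 202/28.7 = 7.03833 mg/L
AUC = C0/ke = 7.03833/0.227
AUC = 31.01 mg*hr/L


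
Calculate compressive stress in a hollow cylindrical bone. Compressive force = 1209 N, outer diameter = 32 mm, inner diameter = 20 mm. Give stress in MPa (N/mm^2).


A = pi*(r_o^2 - r_i^2)
r_o = 16 mm, r_i = 10 mm
A = 490.088 mm^2
sigma = F/A = 1209 / 490.088
sigma = 2.467 MPa


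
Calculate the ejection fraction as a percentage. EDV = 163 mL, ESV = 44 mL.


SV = EDV - ESV = 163 - 44 = 119 mL
EF = SV/EDV * 100 = 119/163 * 100
EF = 73.01%


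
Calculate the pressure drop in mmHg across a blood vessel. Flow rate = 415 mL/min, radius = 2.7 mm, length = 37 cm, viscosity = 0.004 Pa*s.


dP = 8*mu*L*Q / (pi*r^4)
Q = 415 mL/min = 6.91667e-06 m^3/s
dP = 490.505 Pa = 490.505 / 133.322 mmHg = 3.679 mmHg


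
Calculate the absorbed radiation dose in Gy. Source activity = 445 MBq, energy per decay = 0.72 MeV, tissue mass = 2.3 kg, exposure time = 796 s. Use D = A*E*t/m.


A = 445 MBq = 4.4500e+08 Bq
E = 0.72 MeV = 1.15344e-13 J
D = A*E*t/m = 4.4500e+08*1.15344e-13*796/2.3
D = 0.01776 Gy


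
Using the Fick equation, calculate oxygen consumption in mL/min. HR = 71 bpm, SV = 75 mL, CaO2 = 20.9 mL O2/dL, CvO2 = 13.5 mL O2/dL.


CO = HR*SV = 71*75/1000 = 5.325 L/min
a-v O2 diff = 20.9 - 13.5 = 7.4 mL/dL
VO2 = CO * (CaO2-CvO2) * 10 dL/L
VO2 = 5.325 * 7.4 * 10
VO2 = 394 mL/min


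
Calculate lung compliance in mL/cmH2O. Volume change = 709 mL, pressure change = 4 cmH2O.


C = dV / dP
C = 709 / 4
C = 177.2 mL/cmH2O


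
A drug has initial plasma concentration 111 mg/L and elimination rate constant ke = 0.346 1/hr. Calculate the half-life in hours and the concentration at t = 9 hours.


t_half = ln(2) / ke = 0.693147 / 0.346 = 2.003 hr
C(t) = C0 * exp(-ke*t) = 111 * exp(-0.346*9)
C(9) = 4.931 mg/L


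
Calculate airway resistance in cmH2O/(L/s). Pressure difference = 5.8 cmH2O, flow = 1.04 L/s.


R = dP / flow
R = 5.8 / 1.04
R = 5.577 cmH2O/(L/s)


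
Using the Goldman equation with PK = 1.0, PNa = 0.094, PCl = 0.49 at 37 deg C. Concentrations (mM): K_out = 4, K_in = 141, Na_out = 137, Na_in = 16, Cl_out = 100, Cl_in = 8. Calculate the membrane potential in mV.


Vm = (RT/F)*ln((PK*Ko + PNa*Nao + PCl*Cli)/(PK*Ki + PNa*Nai + PCl*Clo))
Numer = 20.798, Denom = 191.504
Vm = -59.33 mV


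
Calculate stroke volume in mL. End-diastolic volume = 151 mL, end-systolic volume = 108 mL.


SV = EDV - ESV
SV = 151 - 108
SV = 43 mL


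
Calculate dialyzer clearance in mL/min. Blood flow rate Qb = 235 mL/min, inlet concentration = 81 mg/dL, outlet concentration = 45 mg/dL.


K = Qb * (Cb_in - Cb_out) / Cb_in
K = 235 * (81 - 45) / 81
K = 104.4 mL/min


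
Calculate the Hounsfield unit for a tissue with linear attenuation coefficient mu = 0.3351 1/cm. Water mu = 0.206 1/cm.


HU = ((mu_tissue - mu_water) / mu_water) * 1000
HU = ((0.3351 - 0.206) / 0.206) * 1000
HU = 626.7


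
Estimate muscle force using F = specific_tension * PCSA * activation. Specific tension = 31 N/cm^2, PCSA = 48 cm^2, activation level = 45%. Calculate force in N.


F = sigma * PCSA * activation
F = 31 * 48 * 0.45
F = 669.6 N
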